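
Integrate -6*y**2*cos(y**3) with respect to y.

Let u = y**3, so du = (3*y**2) dy.
Rewriting, the integral becomes -2·∫ cos(u) du = -2·sin(u).
Substituting back, u = y**3.

-2*sin(y**3) + C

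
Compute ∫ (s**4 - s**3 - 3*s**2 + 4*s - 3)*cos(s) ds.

s**4*sin(s) - s**3*sin(s) + 4*s**3*cos(s) - 15*s**2*sin(s) - 3*s**2*cos(s) + 10*s*sin(s) - 30*s*cos(s) + 27*sin(s) + 10*cos(s) + C

Use integration by parts with u = s**4 - s**3 - 3*s**2 + 4*s - 3, dv = cos(s) ds, so v = sin(s).
Apply parts 4 times (tabular method): alternate signs, differentiate u down to 0, integrate dv up.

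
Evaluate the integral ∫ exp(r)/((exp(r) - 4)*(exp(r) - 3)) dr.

Let u = e^r, du = e^r dr.
The integral becomes ∫ du/((u-3)(u-4)); decompose into partial fractions.

log(exp(r) - 4) - log(exp(r) - 3) + C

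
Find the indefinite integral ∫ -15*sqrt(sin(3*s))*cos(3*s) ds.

-10*sin(3*s)**(3/2)/3 + C

Let u = sin(3*s), so du = (3*cos(3*s)) ds.
Rewriting, the integral becomes -5·∫ √u du = -5·(2/3)u^(3/2).
Substituting back, u = sin(3*s).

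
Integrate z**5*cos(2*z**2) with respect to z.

Let u = z², du = 2z dz; rewrite as (1/2)∫ u^2·cos(2u) du.
Now integrate by parts 2 times.

z**4*sin(2*z**2)/4 + z**2*cos(2*z**2)/4 - sin(2*z**2)/8 + C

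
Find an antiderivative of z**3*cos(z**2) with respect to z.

z**2*sin(z**2)/2 + cos(z**2)/2 + C

Let u = z², du = 2z dz; rewrite as (1/2)∫ u^1·cos(1u) du.
Now integrate by parts 1 time.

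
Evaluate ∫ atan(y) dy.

Use integration by parts with u = arctan(y), dv = dy.
Then du = 1/(y**2 + 1) dy.

y*atan(y) - log(y**2 + 1)/2 + C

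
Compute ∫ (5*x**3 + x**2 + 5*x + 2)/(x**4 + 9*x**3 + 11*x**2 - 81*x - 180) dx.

Factor the denominator: (x - 3)*(x + 3)*(x + 4)*(x + 5).
Partial-fraction decomposition: 623/(16*(x + 5)) - 46/(x + 4) + 139/(12*(x + 3)) + 23/(48*(x - 3)).
Integrate each term: A/(x−a) contributes A·log|x−a|.

23*log(x - 3)/48 + 139*log(x + 3)/12 - 46*log(x + 4) + 623*log(x + 5)/16 + C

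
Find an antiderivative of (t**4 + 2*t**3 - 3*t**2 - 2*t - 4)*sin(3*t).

-t**4*cos(3*t)/3 + 4*t**3*sin(3*t)/9 - 2*t**3*cos(3*t)/3 + 2*t**2*sin(3*t)/3 + 13*t**2*cos(3*t)/9 - 26*t*sin(3*t)/27 + 10*t*cos(3*t)/9 - 10*sin(3*t)/27 + 82*cos(3*t)/81 + C

Use integration by parts with u = t**4 + 2*t**3 - 3*t**2 - 2*t - 4, dv = sin(3*t) dt, so v = -cos(3*t)/3.
Apply parts 4 times (tabular method): alternate signs, differentiate u down to 0, integrate dv up.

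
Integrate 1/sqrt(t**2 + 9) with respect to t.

log(t + sqrt(t**2 + 9)) + C

Substitute t = 3·tan(θ), so dt = 3·sec(θ)^2 dθ and the radical becomes sqrt(t**2 + 9) = 3·sec(θ) by the Pythagorean identity.
Integrate the resulting trig expression in θ, then back-substitute tan(θ) = t/3, sec(θ) = sqrt(t**2 + 9)/3 (absorbing any constant into C).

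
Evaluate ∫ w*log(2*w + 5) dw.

w**2*log(2*w + 5)/2 - w**2/4 + 5*w/4 - 25*log(2*w + 5)/8 + C

Use integration by parts with u = log(2*w + 5), dv = w dw.
Then du = 2/(2*w + 5) dw and v = w**2/2.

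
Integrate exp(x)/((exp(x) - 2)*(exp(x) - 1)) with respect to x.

Let u = e^x, du = e^x dx.
The integral becomes ∫ du/((u-2)(u-1)); decompose into partial fractions.

log(exp(x) - 2) - log(exp(x) - 1) + C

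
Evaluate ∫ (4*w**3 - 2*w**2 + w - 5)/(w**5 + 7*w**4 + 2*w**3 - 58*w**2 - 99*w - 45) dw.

Factor the denominator: (w - 3)*(w + 1)**2*(w + 3)*(w + 5).
Partial-fraction decomposition: -35/(16*(w + 5)) + 67/(24*(w + 3)) - 23/(32*(w + 1)) + 3/(8*(w + 1)**2) + 11/(96*(w - 3)).
Integrate each term; A/(w−a) gives A·log|w−a|; A/(w−a)² gives −A/(w−a).

11*log(w - 3)/96 - 23*log(w + 1)/32 + 67*log(w + 3)/24 - 35*log(w + 5)/16 - 3/(8*w + 8) + C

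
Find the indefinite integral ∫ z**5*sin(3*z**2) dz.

Let u = z², du = 2z dz; rewrite as (1/2)∫ u^2·sin(3u) du.
Now integrate by parts 2 times.

-z**4*cos(3*z**2)/6 + z**2*sin(3*z**2)/9 + cos(3*z**2)/27 + C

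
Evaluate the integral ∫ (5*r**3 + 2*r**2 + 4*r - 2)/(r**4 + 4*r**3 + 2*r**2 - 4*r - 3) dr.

9*log(r - 1)/16 - 15*log(r + 1)/4 + 131*log(r + 3)/16 - 9/(4*r + 4) + C

Factor the denominator: (r - 1)*(r + 1)**2*(r + 3).
Partial-fraction decomposition: 131/(16*(r + 3)) - 15/(4*(r + 1)) + 9/(4*(r + 1)**2) + 9/(16*(r - 1)).
Integrate each term; A/(r−a) gives A·log|r−a|; A/(r−a)² gives −A/(r−a).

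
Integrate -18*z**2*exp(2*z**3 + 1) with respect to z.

Let u = 2*z**3 + 1, so du = (6*z**2) dz.
Rewriting, the integral becomes -3·∫ e^u du = -3·e^u.
Substituting back, u = 2*z**3 + 1.

-3*exp(2*z**3 + 1) + C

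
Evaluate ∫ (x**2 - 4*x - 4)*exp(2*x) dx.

(2*x**2 - 10*x - 3)*exp(2*x)/4 + C

Use integration by parts with u = x**2 - 4*x - 4, dv = exp(2*x) dx, so v = exp(2*x)/2.
Apply parts 2 times (tabular method): alternate signs, differentiate u down to 0, integrate dv up.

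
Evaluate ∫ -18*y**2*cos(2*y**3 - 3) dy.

-3*sin(2*y**3 - 3) + C

Let u = 2*y**3 - 3, so du = (6*y**2) dy.
Rewriting, the integral becomes -3·∫ cos(u) du = -3·sin(u).
Substituting back, u = 2*y**3 - 3.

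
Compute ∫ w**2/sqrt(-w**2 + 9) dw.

Substitute w = 3·sin(θ), so dw = 3·cos(θ) dθ and the radical becomes sqrt(-w**2 + 9) = 3·cos(θ) by the Pythagorean identity.
Integrate the resulting trig expression in θ, then back-substitute θ = asin(w/3), sin(θ) = w/3, cos(θ) = sqrt(-w**2 + 9)/3 (absorbing any constant into C).

-w*sqrt(-w**2 + 9)/2 + 9*asin(w/3)/2 + C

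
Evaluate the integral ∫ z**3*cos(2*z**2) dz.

Let u = z², du = 2z dz; rewrite as (1/2)∫ u^1·cos(2u) du.
Now integrate by parts 1 time.

z**2*sin(2*z**2)/4 + cos(2*z**2)/8 + C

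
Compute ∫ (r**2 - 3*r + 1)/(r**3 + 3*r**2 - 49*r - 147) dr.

Factor the denominator: (r - 7)*(r + 3)*(r + 7).
Partial-fraction decomposition: 71/(56*(r + 7)) - 19/(40*(r + 3)) + 29/(140*(r - 7)).
Integrate each term: A/(r−a) contributes A·log|r−a|.

29*log(r - 7)/140 - 19*log(r + 3)/40 + 71*log(r + 7)/56 + C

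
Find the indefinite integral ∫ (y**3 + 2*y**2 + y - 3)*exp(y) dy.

(y**3 - y**2 + 3*y - 6)*exp(y) + C

Use integration by parts with u = y**3 + 2*y**2 + y - 3, dv = exp(y) dy, so v = exp(y).
Apply parts 3 times (tabular method): alternate signs, differentiate u down to 0, integrate dv up.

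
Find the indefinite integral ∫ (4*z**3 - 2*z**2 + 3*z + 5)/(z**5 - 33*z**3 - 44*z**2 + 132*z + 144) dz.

Factor the denominator: (z - 6)*(z - 2)*(z + 1)*(z + 3)*(z + 4).
Partial-fraction decomposition: -59/(36*(z + 4)) + 13/(9*(z + 3)) - 2/(63*(z + 1)) - 7/(72*(z - 2)) + 163/(504*(z - 6)).
Integrate each term: A/(z−a) contributes A·log|z−a|.

163*log(z - 6)/504 - 7*log(z - 2)/72 - 2*log(z + 1)/63 + 13*log(z + 3)/9 - 59*log(z + 4)/36 + C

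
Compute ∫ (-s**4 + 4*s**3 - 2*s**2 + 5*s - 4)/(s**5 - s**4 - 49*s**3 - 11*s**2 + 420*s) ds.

Factor the denominator: s*(s - 7)*(s - 3)*(s + 4)*(s + 5).
Partial-fraction decomposition: -301/(120*(s + 5)) + 142/(77*(s + 4)) - 5/(168*(s - 3)) - 137/(462*(s - 7)) - 1/(105*s).
Integrate each term: A/(s−a) contributes A·log|s−a|.

-log(s)/105 - 137*log(s - 7)/462 - 5*log(s - 3)/168 + 142*log(s + 4)/77 - 301*log(s + 5)/120 + C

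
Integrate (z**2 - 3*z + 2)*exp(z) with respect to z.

(z**2 - 5*z + 7)*exp(z) + C

Use integration by parts with u = z**2 - 3*z + 2, dv = exp(z) dz, so v = exp(z).
Apply parts 2 times (tabular method): alternate signs, differentiate u down to 0, integrate dv up.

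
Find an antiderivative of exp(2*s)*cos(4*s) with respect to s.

exp(2*s)*sin(4*s)/5 + exp(2*s)*cos(4*s)/10 + C

Let I denote the integral. Integrate by parts with u = cos(4*s), dv = exp(2*s) ds, so v = exp(2*s)/2: I = exp(2*s)*cos(4*s)/2 + 2·∫ exp(2*s)*sin(4*s) ds.
Apply parts again with u = sin(4*s), dv = exp(2*s) ds: ∫ exp(2*s)*sin(4*s) ds = exp(2*s)*sin(4*s)/2 − 2·I. Substituting back brings back I: I = exp(2*s)*sin(4*s) + exp(2*s)*cos(4*s)/2 − 4·I.
Solving for I: (1 + 4)·I equals the remaining terms, so I = (1/5)·(exp(2*s)*sin(4*s) + exp(2*s)*cos(4*s)/2).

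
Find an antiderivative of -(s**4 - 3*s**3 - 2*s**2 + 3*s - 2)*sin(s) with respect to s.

Use integration by parts with u = s**4 - 3*s**3 - 2*s**2 + 3*s - 2, dv = -sin(s) ds, so v = cos(s).
Apply parts 4 times (tabular method): alternate signs, differentiate u down to 0, integrate dv up.

s**4*cos(s) - 4*s**3*sin(s) - 3*s**3*cos(s) + 9*s**2*sin(s) - 14*s**2*cos(s) + 28*s*sin(s) + 21*s*cos(s) - 21*sin(s) + 26*cos(s) + C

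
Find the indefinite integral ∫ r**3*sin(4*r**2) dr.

Let u = r², du = 2r dr; rewrite as (1/2)∫ u^1·sin(4u) du.
Now integrate by parts 1 time.

-r**2*cos(4*r**2)/8 + sin(4*r**2)/32 + C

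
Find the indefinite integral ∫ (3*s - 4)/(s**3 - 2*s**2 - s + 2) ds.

Factor the denominator: (s - 2)*(s - 1)*(s + 1).
Partial-fraction decomposition: -7/(6*(s + 1)) + 1/(2*(s - 1)) + 2/(3*(s - 2)).
Integrate each term: A/(s−a) contributes A·log|s−a|.

2*log(s - 2)/3 + log(s - 1)/2 - 7*log(s + 1)/6 + C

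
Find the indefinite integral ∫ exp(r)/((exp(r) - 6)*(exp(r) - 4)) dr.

Let u = e^r, du = e^r dr.
The integral becomes ∫ du/((u-6)(u-4)); decompose into partial fractions.

log(exp(r) - 6)/2 - log(exp(r) - 4)/2 + C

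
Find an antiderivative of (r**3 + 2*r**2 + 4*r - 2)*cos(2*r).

r**3*sin(2*r)/2 + r**2*sin(2*r) + 3*r**2*cos(2*r)/4 + 5*r*sin(2*r)/4 + r*cos(2*r) - 3*sin(2*r)/2 + 5*cos(2*r)/8 + C

Use integration by parts with u = r**3 + 2*r**2 + 4*r - 2, dv = cos(2*r) dr, so v = sin(2*r)/2.
Apply parts 3 times (tabular method): alternate signs, differentiate u down to 0, integrate dv up.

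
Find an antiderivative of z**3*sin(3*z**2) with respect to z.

-z**2*cos(3*z**2)/6 + sin(3*z**2)/18 + C

Let u = z², du = 2z dz; rewrite as (1/2)∫ u^1·sin(3u) du.
Now integrate by parts 1 time.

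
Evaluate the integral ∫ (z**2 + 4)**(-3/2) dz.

Substitute z = 2·tan(θ), so dz = 2·sec(θ)^2 dθ and the radical becomes sqrt(z**2 + 4) = 2·sec(θ) by the Pythagorean identity.
Integrate the resulting trig expression in θ, then back-substitute tan(θ) = z/2, sec(θ) = sqrt(z**2 + 4)/2 (absorbing any constant into C).

z/(4*sqrt(z**2 + 4)) + C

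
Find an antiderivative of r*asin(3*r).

r**2*asin(3*r)/2 + r*sqrt(-9*r**2 + 1)/12 - asin(3*r)/36 + C

Use integration by parts with u = arcsin(3*r), dv = r dr.
Then du = 3/sqrt(-9*r**2 + 1) dr.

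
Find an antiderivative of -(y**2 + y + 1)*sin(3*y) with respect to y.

Use integration by parts with u = y**2 + y + 1, dv = -sin(3*y) dy, so v = cos(3*y)/3.
Apply parts 2 times (tabular method): alternate signs, differentiate u down to 0, integrate dv up.

y**2*cos(3*y)/3 - 2*y*sin(3*y)/9 + y*cos(3*y)/3 - sin(3*y)/9 + 7*cos(3*y)/27 + C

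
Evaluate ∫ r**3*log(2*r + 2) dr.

r**4*log(2*r + 2)/4 - r**4/16 + r**3/12 - r**2/8 + r/4 - log(r + 1)/4 + C

Use integration by parts with u = log(2*r + 2), dv = r**3 dr.
Then du = 2/(2*r + 2) dr and v = r**4/4.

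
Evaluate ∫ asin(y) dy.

Use integration by parts with u = arcsin(y), dv = dy.
Then du = 1/sqrt(-y**2 + 1) dy.

y*asin(y) + sqrt(-y**2 + 1) + C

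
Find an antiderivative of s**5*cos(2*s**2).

s**4*sin(2*s**2)/4 + s**2*cos(2*s**2)/4 - sin(2*s**2)/8 + C

Let u = s², du = 2s ds; rewrite as (1/2)∫ u^2·cos(2u) du.
Now integrate by parts 2 times.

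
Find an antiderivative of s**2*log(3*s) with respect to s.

Use integration by parts with u = log(3*s), dv = s**2 ds.
Then du = 1/s ds and v = s**3/3.

s**3*(log(s) + log(3))/3 - s**3/9 + C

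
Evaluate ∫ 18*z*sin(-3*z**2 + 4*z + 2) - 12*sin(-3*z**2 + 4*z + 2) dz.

Let u = 3*z**2 - 4*z - 2, so du = (6*z - 4) dz.
Rewriting, the integral becomes -3·∫ sin(u) du = -3·-cos(u).
Substituting back, u = 3*z**2 - 4*z - 2.

3*cos(-3*z**2 + 4*z + 2) + C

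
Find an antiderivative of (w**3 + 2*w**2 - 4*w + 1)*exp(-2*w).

Use integration by parts with u = w**3 + 2*w**2 - 4*w + 1, dv = exp(-2*w) dw, so v = -exp(-2*w)/2.
Apply parts 3 times (tabular method): alternate signs, differentiate u down to 0, integrate dv up.

(-4*w**3 - 14*w**2 + 2*w - 3)*exp(-2*w)/8 + C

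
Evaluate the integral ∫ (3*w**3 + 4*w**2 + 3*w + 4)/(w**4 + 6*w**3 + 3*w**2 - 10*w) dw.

-2*log(w)/5 + 7*log(w - 1)/9 - 5*log(w + 2)/9 + 143*log(w + 5)/45 + C

Factor the denominator: w*(w - 1)*(w + 2)*(w + 5).
Partial-fraction decomposition: 143/(45*(w + 5)) - 5/(9*(w + 2)) + 7/(9*(w - 1)) - 2/(5*w).
Integrate each term: A/(w−a) contributes A·log|w−a|.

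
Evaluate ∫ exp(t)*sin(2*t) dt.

Let I denote the integral. Integrate by parts with u = sin(2*t), dv = exp(t) dt, so v = exp(t): I = exp(t)*sin(2*t) − 2·∫ exp(t)*cos(2*t) dt.
Apply parts again with u = cos(2*t), dv = exp(t) dt: ∫ exp(t)*cos(2*t) dt = exp(t)*cos(2*t) + 2·I. Substituting back brings back I: I = exp(t)*sin(2*t) - 2*exp(t)*cos(2*t) − 4·I.
Solving for I: (1 + 4)·I equals the remaining terms, so I = (1/5)·(exp(t)*sin(2*t) - 2*exp(t)*cos(2*t)).

exp(t)*sin(2*t)/5 - 2*exp(t)*cos(2*t)/5 + C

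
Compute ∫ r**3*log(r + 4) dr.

r**4*log(r + 4)/4 - r**4/16 + r**3/3 - 2*r**2 + 16*r - 64*log(r + 4) + C

Use integration by parts with u = log(r + 4), dv = r**3 dr.
Then du = 1/(r + 4) dr and v = r**4/4.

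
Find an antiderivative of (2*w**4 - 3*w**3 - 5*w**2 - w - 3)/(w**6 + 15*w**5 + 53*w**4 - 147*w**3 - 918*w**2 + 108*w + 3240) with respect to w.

5*log(w - 3)/648 + 17*log(w - 2)/2240 + 11*log(w + 3)/30 - 751*log(w + 5)/56 + 67541*log(w + 6)/5184 - 1021/(72*w + 432) + C

Factor the denominator: (w - 3)*(w - 2)*(w + 3)*(w + 5)*(w + 6)**2.
Partial-fraction decomposition: 67541/(5184*(w + 6)) + 1021/(72*(w + 6)**2) - 751/(56*(w + 5)) + 11/(30*(w + 3)) + 17/(2240*(w - 2)) + 5/(648*(w - 3)).
Integrate each term; A/(w−a) gives A·log|w−a|; A/(w−a)² gives −A/(w−a).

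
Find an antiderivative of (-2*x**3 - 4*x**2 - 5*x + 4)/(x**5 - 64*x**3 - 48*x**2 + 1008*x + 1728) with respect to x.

Factor the denominator: (x - 6)**2*(x + 2)*(x + 4)*(x + 6).
Partial-fraction decomposition: 161/(576*(x + 6)) - 11/(50*(x + 4)) + 7/(256*(x + 2)) - 5003/(57600*(x - 6)) - 301/(480*(x - 6)**2).
Integrate each term; A/(x−a) gives A·log|x−a|; A/(x−a)² gives −A/(x−a).

-5003*log(x - 6)/57600 + 7*log(x + 2)/256 - 11*log(x + 4)/50 + 161*log(x + 6)/576 + 301/(480*x - 2880) + C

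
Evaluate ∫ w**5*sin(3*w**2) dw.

Let u = w², du = 2w dw; rewrite as (1/2)∫ u^2·sin(3u) du.
Now integrate by parts 2 times.

-w**4*cos(3*w**2)/6 + w**2*sin(3*w**2)/9 + cos(3*w**2)/27 + C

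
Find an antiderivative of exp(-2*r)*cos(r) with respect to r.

Let I denote the integral. Integrate by parts with u = cos(r), dv = exp(-2*r) dr, so v = -exp(-2*r)/2: I = -exp(-2*r)*cos(r)/2 − (1/2)·∫ exp(-2*r)*sin(r) dr.
Apply parts again with u = sin(r), dv = exp(-2*r) dr: ∫ exp(-2*r)*sin(r) dr = -exp(-2*r)*sin(r)/2 + (1/2)·I. Substituting back brings back I: I = exp(-2*r)*sin(r)/4 - exp(-2*r)*cos(r)/2 − (1/4)·I.
Solving for I: (1 + 1/4)·I equals the remaining terms, so I = (4/5)·(exp(-2*r)*sin(r)/4 - exp(-2*r)*cos(r)/2).

exp(-2*r)*sin(r)/5 - 2*exp(-2*r)*cos(r)/5 + C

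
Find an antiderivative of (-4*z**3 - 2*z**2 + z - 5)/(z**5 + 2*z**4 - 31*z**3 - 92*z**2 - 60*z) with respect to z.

Factor the denominator: z*(z - 6)*(z + 1)*(z + 2)*(z + 5).
Partial-fraction decomposition: 2/(3*(z + 5)) - 17/(48*(z + 2)) - 1/(7*(z + 1)) - 85/(336*(z - 6)) + 1/(12*z).
Integrate each term: A/(z−a) contributes A·log|z−a|.

log(z)/12 - 85*log(z - 6)/336 - log(z + 1)/7 - 17*log(z + 2)/48 + 2*log(z + 5)/3 + C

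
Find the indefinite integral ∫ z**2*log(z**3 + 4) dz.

Let u = z**3 + 4, so du = (3*z**2) dz.
The integral becomes (1/3)·∫ log(u) du; integrate by parts with u′=log(u), dv′=du.

z**3*log(z**3 + 4)/3 - z**3/3 + 4*log(z**3 + 4)/3 + C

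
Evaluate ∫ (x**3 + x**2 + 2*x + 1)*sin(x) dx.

Use integration by parts with u = x**3 + x**2 + 2*x + 1, dv = sin(x) dx, so v = -cos(x).
Apply parts 3 times (tabular method): alternate signs, differentiate u down to 0, integrate dv up.

-x**3*cos(x) + 3*x**2*sin(x) - x**2*cos(x) + 2*x*sin(x) + 4*x*cos(x) - 4*sin(x) + cos(x) + C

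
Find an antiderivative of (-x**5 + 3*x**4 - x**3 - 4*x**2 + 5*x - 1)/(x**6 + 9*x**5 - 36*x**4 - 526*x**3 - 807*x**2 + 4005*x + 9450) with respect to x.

Factor the denominator: (x - 7)*(x - 3)*(x + 3)*(x + 5)**2*(x + 6).
Partial-fraction decomposition: -11705/(351*(x + 6)) + 146713/(4608*(x + 5)) - 4999/(192*(x + 5)**2) + 461/(720*(x + 3)) + 49/(13824*(x - 3)) - 10109/(74880*(x - 7)).
Integrate each term; A/(x−a) gives A·log|x−a|; A/(x−a)² gives −A/(x−a).

-10109*log(x - 7)/74880 + 49*log(x - 3)/13824 + 461*log(x + 3)/720 + 146713*log(x + 5)/4608 - 11705*log(x + 6)/351 + 4999/(192*x + 960) + C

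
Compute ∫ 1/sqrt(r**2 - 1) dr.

log(r + sqrt(r**2 - 1)) + C

Substitute r = sec(θ), so dr = sec(θ)*tan(θ) dθ and the radical becomes sqrt(r**2 - 1) = tan(θ) by the Pythagorean identity.
Integrate the resulting trig expression in θ, then back-substitute sec(θ) = r, tan(θ) = sqrt(r**2 - 1) (absorbing any constant into C).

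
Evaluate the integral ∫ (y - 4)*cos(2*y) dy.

y*sin(2*y)/2 - 2*sin(2*y) + cos(2*y)/4 + C

Use integration by parts with u = y - 4, dv = cos(2*y) dy, so v = sin(2*y)/2.
Apply parts 1 times (tabular method): alternate signs, differentiate u down to 0, integrate dv up.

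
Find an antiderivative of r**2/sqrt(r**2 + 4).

Substitute r = 2·tan(θ), so dr = 2·sec(θ)^2 dθ and the radical becomes sqrt(r**2 + 4) = 2·sec(θ) by the Pythagorean identity.
Integrate the resulting trig expression in θ, then back-substitute tan(θ) = r/2, sec(θ) = sqrt(r**2 + 4)/2 (absorbing any constant into C).

r*sqrt(r**2 + 4)/2 - 2*log(r + sqrt(r**2 + 4)) + C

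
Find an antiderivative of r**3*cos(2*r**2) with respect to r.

Let u = r², du = 2r dr; rewrite as (1/2)∫ u^1·cos(2u) du.
Now integrate by parts 1 time.

r**2*sin(2*r**2)/4 + cos(2*r**2)/8 + C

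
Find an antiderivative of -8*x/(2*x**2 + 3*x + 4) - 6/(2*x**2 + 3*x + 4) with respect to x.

Let u = 2*x**2 + 3*x + 4, so du = (4*x + 3) dx.
Rewriting, the integral becomes -2·∫ 1/u du = -2·log(u).
Substituting back, u = 2*x**2 + 3*x + 4.

-2*log(2*x**2 + 3*x + 4) + C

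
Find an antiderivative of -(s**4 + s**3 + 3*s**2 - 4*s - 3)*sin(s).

Use integration by parts with u = s**4 + s**3 + 3*s**2 - 4*s - 3, dv = -sin(s) ds, so v = cos(s).
Apply parts 4 times (tabular method): alternate signs, differentiate u down to 0, integrate dv up.

s**4*cos(s) - 4*s**3*sin(s) + s**3*cos(s) - 3*s**2*sin(s) - 9*s**2*cos(s) + 18*s*sin(s) - 10*s*cos(s) + 10*sin(s) + 15*cos(s) + C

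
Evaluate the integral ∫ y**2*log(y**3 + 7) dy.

y**3*log(y**3 + 7)/3 - y**3/3 + 7*log(y**3 + 7)/3 + C

Let u = y**3 + 7, so du = (3*y**2) dy.
The integral becomes (1/3)·∫ log(u) du; integrate by parts with u′=log(u), dv′=du.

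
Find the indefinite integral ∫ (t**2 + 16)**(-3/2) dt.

Substitute t = 4·tan(θ), so dt = 4·sec(θ)^2 dθ and the radical becomes sqrt(t**2 + 16) = 4·sec(θ) by the Pythagorean identity.
Integrate the resulting trig expression in θ, then back-substitute tan(θ) = t/4, sec(θ) = sqrt(t**2 + 16)/4 (absorbing any constant into C).

t/(16*sqrt(t**2 + 16)) + C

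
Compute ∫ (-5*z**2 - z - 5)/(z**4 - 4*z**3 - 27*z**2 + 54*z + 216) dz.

Factor the denominator: (z - 6)*(z - 4)*(z + 3)**2.
Partial-fraction decomposition: 1075/(3969*(z + 3)) - 47/(63*(z + 3)**2) + 89/(98*(z - 4)) - 191/(162*(z - 6)).
Integrate each term; A/(z−a) gives A·log|z−a|; A/(z−a)² gives −A/(z−a).

-191*log(z - 6)/162 + 89*log(z - 4)/98 + 1075*log(z + 3)/3969 + 47/(63*z + 189) + C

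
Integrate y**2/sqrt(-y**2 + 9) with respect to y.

-y*sqrt(-y**2 + 9)/2 + 9*asin(y/3)/2 + C

Substitute y = 3·sin(θ), so dy = 3·cos(θ) dθ and the radical becomes sqrt(-y**2 + 9) = 3·cos(θ) by the Pythagorean identity.
Integrate the resulting trig expression in θ, then back-substitute θ = asin(y/3), sin(θ) = y/3, cos(θ) = sqrt(-y**2 + 9)/3 (absorbing any constant into C).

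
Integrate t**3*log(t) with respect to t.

Use integration by parts with u = log(t), dv = t**3 dt.
Then du = 1/t dt and v = t**4/4.

t**4*log(t)/4 - t**4/16 + C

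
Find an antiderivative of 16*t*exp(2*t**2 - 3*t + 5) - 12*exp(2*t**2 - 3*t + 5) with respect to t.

4*exp(2*t**2 - 3*t + 5) + C

Let u = 2*t**2 - 3*t + 5, so du = (4*t - 3) dt.
Rewriting, the integral becomes 4·∫ e^u du = 4·e^u.
Substituting back, u = 2*t**2 - 3*t + 5.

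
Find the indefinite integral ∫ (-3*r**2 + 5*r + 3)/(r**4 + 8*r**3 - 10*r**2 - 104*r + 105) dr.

-9*log(r - 3)/160 - 5*log(r - 1)/96 - 97*log(r + 5)/96 + 179*log(r + 7)/160 + C

Factor the denominator: (r - 3)*(r - 1)*(r + 5)*(r + 7).
Partial-fraction decomposition: 179/(160*(r + 7)) - 97/(96*(r + 5)) - 5/(96*(r - 1)) - 9/(160*(r - 3)).
Integrate each term: A/(r−a) contributes A·log|r−a|.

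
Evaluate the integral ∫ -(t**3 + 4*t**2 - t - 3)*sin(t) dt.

Use integration by parts with u = t**3 + 4*t**2 - t - 3, dv = -sin(t) dt, so v = cos(t).
Apply parts 3 times (tabular method): alternate signs, differentiate u down to 0, integrate dv up.

t**3*cos(t) - 3*t**2*sin(t) + 4*t**2*cos(t) - 8*t*sin(t) - 7*t*cos(t) + 7*sin(t) - 11*cos(t) + C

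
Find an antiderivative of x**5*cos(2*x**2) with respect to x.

Let u = x², du = 2x dx; rewrite as (1/2)∫ u^2·cos(2u) du.
Now integrate by parts 2 times.

x**4*sin(2*x**2)/4 + x**2*cos(2*x**2)/4 - sin(2*x**2)/8 + C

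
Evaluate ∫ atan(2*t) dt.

t*atan(2*t) - log(4*t**2 + 1)/4 + C

Use integration by parts with u = arctan(2*t), dv = dt.
Then du = 2/(4*t**2 + 1) dt.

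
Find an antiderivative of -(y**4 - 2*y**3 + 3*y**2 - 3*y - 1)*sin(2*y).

Use integration by parts with u = y**4 - 2*y**3 + 3*y**2 - 3*y - 1, dv = -sin(2*y) dy, so v = cos(2*y)/2.
Apply parts 4 times (tabular method): alternate signs, differentiate u down to 0, integrate dv up.

y**4*cos(2*y)/2 - y**3*sin(2*y) - y**3*cos(2*y) + 3*y**2*sin(2*y)/2 - cos(2*y)/2 + C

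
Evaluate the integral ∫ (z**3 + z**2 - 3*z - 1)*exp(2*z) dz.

Use integration by parts with u = z**3 + z**2 - 3*z - 1, dv = exp(2*z) dz, so v = exp(2*z)/2.
Apply parts 3 times (tabular method): alternate signs, differentiate u down to 0, integrate dv up.

(4*z**3 - 2*z**2 - 10*z + 1)*exp(2*z)/8 + C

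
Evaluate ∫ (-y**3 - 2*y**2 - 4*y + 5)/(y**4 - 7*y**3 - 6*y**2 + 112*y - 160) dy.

-190*log(y - 5)/27 + 107*log(y - 4)/16 - 19*log(y - 2)/36 - 53*log(y + 4)/432 + C

Factor the denominator: (y - 5)*(y - 4)*(y - 2)*(y + 4).
Partial-fraction decomposition: -53/(432*(y + 4)) - 19/(36*(y - 2)) + 107/(16*(y - 4)) - 190/(27*(y - 5)).
Integrate each term: A/(y−a) contributes A·log|y−a|.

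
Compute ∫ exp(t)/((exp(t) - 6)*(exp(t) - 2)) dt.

log(exp(t) - 6)/4 - log(exp(t) - 2)/4 + C

Let u = e^t, du = e^t dt.
The integral becomes ∫ du/((u-2)(u-6)); decompose into partial fractions.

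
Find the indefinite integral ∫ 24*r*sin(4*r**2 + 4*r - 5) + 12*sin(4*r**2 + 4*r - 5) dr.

Let u = 4*r**2 + 4*r - 5, so du = (8*r + 4) dr.
Rewriting, the integral becomes 3·∫ sin(u) du = 3·-cos(u).
Substituting back, u = 4*r**2 + 4*r - 5.

-3*cos(4*r**2 + 4*r - 5) + C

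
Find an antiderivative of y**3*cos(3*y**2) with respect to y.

Let u = y², du = 2y dy; rewrite as (1/2)∫ u^1·cos(3u) du.
Now integrate by parts 1 time.

y**2*sin(3*y**2)/6 + cos(3*y**2)/18 + C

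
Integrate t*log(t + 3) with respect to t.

t**2*log(t + 3)/2 - t**2/4 + 3*t/2 - 9*log(t + 3)/2 + C

Use integration by parts with u = log(t + 3), dv = t dt.
Then du = 1/(t + 3) dt and v = t**2/2.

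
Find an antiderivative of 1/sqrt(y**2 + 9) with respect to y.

log(y + sqrt(y**2 + 9)) + C

Substitute y = 3·tan(θ), so dy = 3·sec(θ)^2 dθ and the radical becomes sqrt(y**2 + 9) = 3·sec(θ) by the Pythagorean identity.
Integrate the resulting trig expression in θ, then back-substitute tan(θ) = y/3, sec(θ) = sqrt(y**2 + 9)/3 (absorbing any constant into C).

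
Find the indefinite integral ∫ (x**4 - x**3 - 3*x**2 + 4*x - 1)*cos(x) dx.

x**4*sin(x) - x**3*sin(x) + 4*x**3*cos(x) - 15*x**2*sin(x) - 3*x**2*cos(x) + 10*x*sin(x) - 30*x*cos(x) + 29*sin(x) + 10*cos(x) + C

Use integration by parts with u = x**4 - x**3 - 3*x**2 + 4*x - 1, dv = cos(x) dx, so v = sin(x).
Apply parts 4 times (tabular method): alternate signs, differentiate u down to 0, integrate dv up.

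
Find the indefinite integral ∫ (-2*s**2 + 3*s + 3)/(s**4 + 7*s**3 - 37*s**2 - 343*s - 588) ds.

-37*log(s - 7)/770 + 3*log(s + 3)/5 - 41*log(s + 4)/33 + 29*log(s + 7)/42 + C

Factor the denominator: (s - 7)*(s + 3)*(s + 4)*(s + 7).
Partial-fraction decomposition: 29/(42*(s + 7)) - 41/(33*(s + 4)) + 3/(5*(s + 3)) - 37/(770*(s - 7)).
Integrate each term: A/(s−a) contributes A·log|s−a|.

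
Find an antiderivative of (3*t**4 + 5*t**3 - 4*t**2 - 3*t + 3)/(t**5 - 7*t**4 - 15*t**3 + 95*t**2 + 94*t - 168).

2176*log(t - 7)/405 - 145*log(t - 4)/54 + log(t - 1)/54 - log(t + 2)/162 + 3*log(t + 3)/10 + C

Factor the denominator: (t - 7)*(t - 4)*(t - 1)*(t + 2)*(t + 3).
Partial-fraction decomposition: 3/(10*(t + 3)) - 1/(162*(t + 2)) + 1/(54*(t - 1)) - 145/(54*(t - 4)) + 2176/(405*(t - 7)).
Integrate each term: A/(t−a) contributes A·log|t−a|.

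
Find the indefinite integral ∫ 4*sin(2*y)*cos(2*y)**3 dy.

Let u = cos(2*y), so du = (-2*sin(2*y)) dy.
Rewriting, the integral becomes -2·∫ u^3 du = -2·u^4/4.
Substituting back, u = cos(2*y).

-cos(2*y)**4/2 + C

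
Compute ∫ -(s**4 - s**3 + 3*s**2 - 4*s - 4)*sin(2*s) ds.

s**4*cos(2*s)/2 - s**3*sin(2*s) - s**3*cos(2*s)/2 + 3*s**2*sin(2*s)/4 - 5*s*cos(2*s)/4 + 5*sin(2*s)/8 - 2*cos(2*s) + C

Use integration by parts with u = s**4 - s**3 + 3*s**2 - 4*s - 4, dv = -sin(2*s) ds, so v = cos(2*s)/2.
Apply parts 4 times (tabular method): alternate signs, differentiate u down to 0, integrate dv up.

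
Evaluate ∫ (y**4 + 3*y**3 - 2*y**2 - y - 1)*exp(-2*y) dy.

(-4*y**4 - 20*y**3 - 22*y**2 - 18*y - 5)*exp(-2*y)/8 + C

Use integration by parts with u = y**4 + 3*y**3 - 2*y**2 - y - 1, dv = exp(-2*y) dy, so v = -exp(-2*y)/2.
Apply parts 4 times (tabular method): alternate signs, differentiate u down to 0, integrate dv up.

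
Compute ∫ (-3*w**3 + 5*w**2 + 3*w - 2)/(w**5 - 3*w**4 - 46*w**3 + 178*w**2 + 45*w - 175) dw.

Factor the denominator: (w - 5)**2*(w - 1)*(w + 1)*(w + 7).
Partial-fraction decomposition: 139/(768*(w + 7)) - 1/(144*(w + 1)) + 3/(256*(w - 1)) - 107/(576*(w - 5)) - 79/(96*(w - 5)**2).
Integrate each term; A/(w−a) gives A·log|w−a|; A/(w−a)² gives −A/(w−a).

-107*log(w - 5)/576 + 3*log(w - 1)/256 - log(w + 1)/144 + 139*log(w + 7)/768 + 79/(96*w - 480) + C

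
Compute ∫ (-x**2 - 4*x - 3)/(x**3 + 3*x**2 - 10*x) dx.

Factor the denominator: x*(x - 2)*(x + 5).
Partial-fraction decomposition: -8/(35*(x + 5)) - 15/(14*(x - 2)) + 3/(10*x).
Integrate each term: A/(x−a) contributes A·log|x−a|.

3*log(x)/10 - 15*log(x - 2)/14 - 8*log(x + 5)/35 + C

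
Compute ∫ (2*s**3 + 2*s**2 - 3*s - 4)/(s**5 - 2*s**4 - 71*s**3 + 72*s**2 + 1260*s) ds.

Factor the denominator: s*(s - 7)*(s - 6)*(s + 5)*(s + 6).
Partial-fraction decomposition: -173/(468*(s + 6)) + 63/(220*(s + 5)) - 241/(396*(s - 6)) + 253/(364*(s - 7)) - 1/(315*s).
Integrate each term: A/(s−a) contributes A·log|s−a|.

-log(s)/315 + 253*log(s - 7)/364 - 241*log(s - 6)/396 + 63*log(s + 5)/220 - 173*log(s + 6)/468 + C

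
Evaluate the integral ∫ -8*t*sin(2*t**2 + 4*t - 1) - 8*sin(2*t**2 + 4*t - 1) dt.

Let u = 2*t**2 + 4*t - 1, so du = (4*t + 4) dt.
Rewriting, the integral becomes -2·∫ sin(u) du = -2·-cos(u).
Substituting back, u = 2*t**2 + 4*t - 1.

2*cos(2*t**2 + 4*t - 1) + C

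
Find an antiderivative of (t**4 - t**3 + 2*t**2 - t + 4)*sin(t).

Use integration by parts with u = t**4 - t**3 + 2*t**2 - t + 4, dv = sin(t) dt, so v = -cos(t).
Apply parts 4 times (tabular method): alternate signs, differentiate u down to 0, integrate dv up.

-t**4*cos(t) + 4*t**3*sin(t) + t**3*cos(t) - 3*t**2*sin(t) + 10*t**2*cos(t) - 20*t*sin(t) - 5*t*cos(t) + 5*sin(t) - 24*cos(t) + C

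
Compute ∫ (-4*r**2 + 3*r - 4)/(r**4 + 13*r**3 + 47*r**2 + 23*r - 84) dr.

-log(r - 1)/32 + 49*log(r + 3)/16 - 16*log(r + 4)/3 + 221*log(r + 7)/96 + C

Factor the denominator: (r - 1)*(r + 3)*(r + 4)*(r + 7).
Partial-fraction decomposition: 221/(96*(r + 7)) - 16/(3*(r + 4)) + 49/(16*(r + 3)) - 1/(32*(r - 1)).
Integrate each term: A/(r−a) contributes A·log|r−a|.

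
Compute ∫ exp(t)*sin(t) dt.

Let I denote the integral. Integrate by parts with u = sin(t), dv = exp(t) dt, so v = exp(t): I = exp(t)*sin(t) − ∫ exp(t)*cos(t) dt.
Apply parts again with u = cos(t), dv = exp(t) dt: ∫ exp(t)*cos(t) dt = exp(t)*cos(t) + I. Substituting back brings back I: I = exp(t)*sin(t) - exp(t)*cos(t) − I.
Solving for I: (1 + 1)·I equals the remaining terms, so I = (1/2)·(exp(t)*sin(t) - exp(t)*cos(t)).

exp(t)*sin(t)/2 - exp(t)*cos(t)/2 + C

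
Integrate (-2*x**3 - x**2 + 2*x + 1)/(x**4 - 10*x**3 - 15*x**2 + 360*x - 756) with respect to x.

-180*log(x - 7)/13 + 455*log(x - 6)/36 - 14*log(x - 3)/27 - 385*log(x + 6)/1404 + C

Factor the denominator: (x - 7)*(x - 6)*(x - 3)*(x + 6).
Partial-fraction decomposition: -385/(1404*(x + 6)) - 14/(27*(x - 3)) + 455/(36*(x - 6)) - 180/(13*(x - 7)).
Integrate each term: A/(x−a) contributes A·log|x−a|.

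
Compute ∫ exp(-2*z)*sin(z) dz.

Let I denote the integral. Integrate by parts with u = sin(z), dv = exp(-2*z) dz, so v = -exp(-2*z)/2: I = -exp(-2*z)*sin(z)/2 + (1/2)·∫ exp(-2*z)*cos(z) dz.
Apply parts again with u = cos(z), dv = exp(-2*z) dz: ∫ exp(-2*z)*cos(z) dz = -exp(-2*z)*cos(z)/2 − (1/2)·I. Substituting back brings back I: I = -exp(-2*z)*sin(z)/2 - exp(-2*z)*cos(z)/4 − (1/4)·I.
Solving for I: (1 + 1/4)·I equals the remaining terms, so I = (4/5)·(-exp(-2*z)*sin(z)/2 - exp(-2*z)*cos(z)/4).

-2*exp(-2*z)*sin(z)/5 - exp(-2*z)*cos(z)/5 + C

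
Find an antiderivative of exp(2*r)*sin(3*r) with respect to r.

2*exp(2*r)*sin(3*r)/13 - 3*exp(2*r)*cos(3*r)/13 + C

Let I denote the integral. Integrate by parts with u = sin(3*r), dv = exp(2*r) dr, so v = exp(2*r)/2: I = exp(2*r)*sin(3*r)/2 − (3/2)·∫ exp(2*r)*cos(3*r) dr.
Apply parts again with u = cos(3*r), dv = exp(2*r) dr: ∫ exp(2*r)*cos(3*r) dr = exp(2*r)*cos(3*r)/2 + (3/2)·I. Substituting back brings back I: I = exp(2*r)*sin(3*r)/2 - 3*exp(2*r)*cos(3*r)/4 − (9/4)·I.
Solving for I: (1 + 9/4)·I equals the remaining terms, so I = (4/13)·(exp(2*r)*sin(3*r)/2 - 3*exp(2*r)*cos(3*r)/4).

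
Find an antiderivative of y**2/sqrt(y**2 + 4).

Substitute y = 2·tan(θ), so dy = 2·sec(θ)^2 dθ and the radical becomes sqrt(y**2 + 4) = 2·sec(θ) by the Pythagorean identity.
Integrate the resulting trig expression in θ, then back-substitute tan(θ) = y/2, sec(θ) = sqrt(y**2 + 4)/2 (absorbing any constant into C).

y*sqrt(y**2 + 4)/2 - 2*log(y + sqrt(y**2 + 4)) + C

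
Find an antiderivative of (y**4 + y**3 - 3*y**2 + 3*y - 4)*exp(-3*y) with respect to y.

Use integration by parts with u = y**4 + y**3 - 3*y**2 + 3*y - 4, dv = exp(-3*y) dy, so v = -exp(-3*y)/3.
Apply parts 4 times (tabular method): alternate signs, differentiate u down to 0, integrate dv up.

(-27*y**4 - 63*y**3 + 18*y**2 - 69*y + 85)*exp(-3*y)/81 + C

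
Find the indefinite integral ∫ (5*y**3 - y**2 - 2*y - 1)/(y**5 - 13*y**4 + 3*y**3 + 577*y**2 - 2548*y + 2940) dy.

Factor the denominator: (y - 7)*(y - 6)*(y - 5)*(y - 2)*(y + 7).
Partial-fraction decomposition: -1751/(19656*(y + 7)) - 31/(540*(y - 2)) + 589/(72*(y - 5)) - 1031/(52*(y - 6)) + 1651/(140*(y - 7)).
Integrate each term: A/(y−a) contributes A·log|y−a|.

1651*log(y - 7)/140 - 1031*log(y - 6)/52 + 589*log(y - 5)/72 - 31*log(y - 2)/540 - 1751*log(y + 7)/19656 + C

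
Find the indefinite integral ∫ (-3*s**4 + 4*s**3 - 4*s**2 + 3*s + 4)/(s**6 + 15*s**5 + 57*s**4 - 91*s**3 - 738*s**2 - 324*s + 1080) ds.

-79*log(s - 3)/3240 - log(s - 1)/441 - 49*log(s + 2)/360 + 1243*log(s + 5)/72 - 542995*log(s + 6)/31752 + 2455/(126*s + 756) + C

Factor the denominator: (s - 3)*(s - 1)*(s + 2)*(s + 5)*(s + 6)**2.
Partial-fraction decomposition: -542995/(31752*(s + 6)) - 2455/(126*(s + 6)**2) + 1243/(72*(s + 5)) - 49/(360*(s + 2)) - 1/(441*(s - 1)) - 79/(3240*(s - 3)).
Integrate each term; A/(s−a) gives A·log|s−a|; A/(s−a)² gives −A/(s−a).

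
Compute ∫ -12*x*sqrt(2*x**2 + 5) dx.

-2*(2*x**2 + 5)**(3/2) + C

Let u = 2*x**2 + 5, so du = (4*x) dx.
Rewriting, the integral becomes -3·∫ √u du = -3·(2/3)u^(3/2).
Substituting back, u = 2*x**2 + 5.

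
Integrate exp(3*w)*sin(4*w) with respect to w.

3*exp(3*w)*sin(4*w)/25 - 4*exp(3*w)*cos(4*w)/25 + C

Let I denote the integral. Integrate by parts with u = sin(4*w), dv = exp(3*w) dw, so v = exp(3*w)/3: I = exp(3*w)*sin(4*w)/3 − (4/3)·∫ exp(3*w)*cos(4*w) dw.
Apply parts again with u = cos(4*w), dv = exp(3*w) dw: ∫ exp(3*w)*cos(4*w) dw = exp(3*w)*cos(4*w)/3 + (4/3)·I. Substituting back brings back I: I = exp(3*w)*sin(4*w)/3 - 4*exp(3*w)*cos(4*w)/9 − (16/9)·I.
Solving for I: (1 + 16/9)·I equals the remaining terms, so I = (9/25)·(exp(3*w)*sin(4*w)/3 - 4*exp(3*w)*cos(4*w)/9).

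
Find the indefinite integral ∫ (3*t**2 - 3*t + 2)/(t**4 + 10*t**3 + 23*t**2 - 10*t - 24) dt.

log(t - 1)/35 - 4*log(t + 1)/15 + 31*log(t + 4)/15 - 64*log(t + 6)/35 + C

Factor the denominator: (t - 1)*(t + 1)*(t + 4)*(t + 6).
Partial-fraction decomposition: -64/(35*(t + 6)) + 31/(15*(t + 4)) - 4/(15*(t + 1)) + 1/(35*(t - 1)).
Integrate each term: A/(t−a) contributes A·log|t−a|.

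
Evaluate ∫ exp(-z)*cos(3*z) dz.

3*exp(-z)*sin(3*z)/10 - exp(-z)*cos(3*z)/10 + C

Let I denote the integral. Integrate by parts with u = cos(3*z), dv = exp(-z) dz, so v = -exp(-z): I = -exp(-z)*cos(3*z) − 3·∫ exp(-z)*sin(3*z) dz.
Apply parts again with u = sin(3*z), dv = exp(-z) dz: ∫ exp(-z)*sin(3*z) dz = -exp(-z)*sin(3*z) + 3·I. Substituting back brings back I: I = 3*exp(-z)*sin(3*z) - exp(-z)*cos(3*z) − 9·I.
Solving for I: (1 + 9)·I equals the remaining terms, so I = (1/10)·(3*exp(-z)*sin(3*z) - exp(-z)*cos(3*z)).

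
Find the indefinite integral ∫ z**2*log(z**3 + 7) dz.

z**3*log(z**3 + 7)/3 - z**3/3 + 7*log(z**3 + 7)/3 + C

Let u = z**3 + 7, so du = (3*z**2) dz.
The integral becomes (1/3)·∫ log(u) du; integrate by parts with u′=log(u), dv′=du.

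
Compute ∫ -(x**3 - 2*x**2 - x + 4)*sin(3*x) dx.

x**3*cos(3*x)/3 - x**2*sin(3*x)/3 - 2*x**2*cos(3*x)/3 + 4*x*sin(3*x)/9 - 5*x*cos(3*x)/9 + 5*sin(3*x)/27 + 40*cos(3*x)/27 + C

Use integration by parts with u = x**3 - 2*x**2 - x + 4, dv = -sin(3*x) dx, so v = cos(3*x)/3.
Apply parts 3 times (tabular method): alternate signs, differentiate u down to 0, integrate dv up.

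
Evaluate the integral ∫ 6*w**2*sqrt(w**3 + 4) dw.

4*(w**3 + 4)**(3/2)/3 + C

Let u = w**3 + 4, so du = (3*w**2) dw.
Rewriting, the integral becomes 2·∫ √u du = 2·(2/3)u^(3/2).
Substituting back, u = w**3 + 4.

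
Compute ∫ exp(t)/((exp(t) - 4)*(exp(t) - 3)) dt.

Let u = e^t, du = e^t dt.
The integral becomes ∫ du/((u-4)(u-3)); decompose into partial fractions.

log(exp(t) - 4) - log(exp(t) - 3) + C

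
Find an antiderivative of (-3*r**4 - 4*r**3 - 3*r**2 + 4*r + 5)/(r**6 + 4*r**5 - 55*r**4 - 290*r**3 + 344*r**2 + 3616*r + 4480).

-8689*log(r - 7)/39204 + 1051*log(r - 4)/10368 - 31*log(r + 2)/648 - 67427*log(r + 4)/15488 + 1465*log(r + 5)/324 - 571/(176*r + 704) + C

Factor the denominator: (r - 7)*(r - 4)*(r + 2)*(r + 4)**2*(r + 5).
Partial-fraction decomposition: 1465/(324*(r + 5)) - 67427/(15488*(r + 4)) + 571/(176*(r + 4)**2) - 31/(648*(r + 2)) + 1051/(10368*(r - 4)) - 8689/(39204*(r - 7)).
Integrate each term; A/(r−a) gives A·log|r−a|; A/(r−a)² gives −A/(r−a).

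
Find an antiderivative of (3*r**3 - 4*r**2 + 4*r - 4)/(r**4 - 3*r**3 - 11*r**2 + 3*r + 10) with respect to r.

Factor the denominator: (r - 5)*(r - 1)*(r + 1)*(r + 2).
Partial-fraction decomposition: 52/(21*(r + 2)) - 5/(4*(r + 1)) + 1/(24*(r - 1)) + 97/(56*(r - 5)).
Integrate each term: A/(r−a) contributes A·log|r−a|.

97*log(r - 5)/56 + log(r - 1)/24 - 5*log(r + 1)/4 + 52*log(r + 2)/21 + C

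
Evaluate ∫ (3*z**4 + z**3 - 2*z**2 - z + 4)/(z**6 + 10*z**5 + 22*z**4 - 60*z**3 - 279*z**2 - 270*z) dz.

Factor the denominator: z*(z - 3)*(z + 2)*(z + 3)**2*(z + 5).
Partial-fraction decomposition: -1709/(480*(z + 5)) + 9/(4*(z + 3)) - 205/(36*(z + 3)**2) + 19/(15*(z + 2)) + 253/(4320*(z - 3)) - 2/(135*z).
Integrate each term; A/(z−a) gives A·log|z−a|; A/(z−a)² gives −A/(z−a).

-2*log(z)/135 + 253*log(z - 3)/4320 + 19*log(z + 2)/15 + 9*log(z + 3)/4 - 1709*log(z + 5)/480 + 205/(36*z + 108) + C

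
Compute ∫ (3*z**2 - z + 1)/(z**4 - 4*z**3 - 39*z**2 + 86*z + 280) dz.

47*log(z - 7)/108 - 5*log(z - 4)/18 + 5*log(z + 2)/54 - log(z + 5)/4 + C

Factor the denominator: (z - 7)*(z - 4)*(z + 2)*(z + 5).
Partial-fraction decomposition: -1/(4*(z + 5)) + 5/(54*(z + 2)) - 5/(18*(z - 4)) + 47/(108*(z - 7)).
Integrate each term: A/(z−a) contributes A·log|z−a|.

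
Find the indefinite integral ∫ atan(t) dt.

Use integration by parts with u = arctan(t), dv = dt.
Then du = 1/(t**2 + 1) dt.

t*atan(t) - log(t**2 + 1)/2 + C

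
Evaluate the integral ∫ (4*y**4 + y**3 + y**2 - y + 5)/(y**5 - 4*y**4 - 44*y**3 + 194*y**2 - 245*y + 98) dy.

Factor the denominator: (y - 7)*(y - 2)*(y - 1)**2*(y + 7).
Partial-fraction decomposition: 4661/(4032*(y + 7)) + 365/(576*(y - 1)) + 5/(24*(y - 1)**2) - 79/(45*(y - 2)) + 4997/(1260*(y - 7)).
Integrate each term; A/(y−a) gives A·log|y−a|; A/(y−a)² gives −A/(y−a).

4997*log(y - 7)/1260 - 79*log(y - 2)/45 + 365*log(y - 1)/576 + 4661*log(y + 7)/4032 - 5/(24*y - 24) + C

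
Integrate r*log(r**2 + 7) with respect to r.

r**2*log(r**2 + 7)/2 - r**2/2 + 7*log(r**2 + 7)/2 + C

Let u = r**2 + 7, so du = (2*r) dr.
The integral becomes (1/2)·∫ log(u) du; integrate by parts with u′=log(u), dv′=du.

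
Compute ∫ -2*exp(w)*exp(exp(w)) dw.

-2*exp(exp(w)) + C

Let u = exp(w), so du = (exp(w)) dw.
Rewriting, the integral becomes -2·∫ e^u du = -2·e^u.
Substituting back, u = exp(w).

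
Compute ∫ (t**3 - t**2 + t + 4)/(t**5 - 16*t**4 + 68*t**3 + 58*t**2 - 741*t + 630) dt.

61*log(t - 7)/24 - 38*log(t - 6)/9 + 109*log(t - 5)/64 - log(t - 1)/96 - 7*log(t + 3)/576 + C

Factor the denominator: (t - 7)*(t - 6)*(t - 5)*(t - 1)*(t + 3).
Partial-fraction decomposition: -7/(576*(t + 3)) - 1/(96*(t - 1)) + 109/(64*(t - 5)) - 38/(9*(t - 6)) + 61/(24*(t - 7)).
Integrate each term: A/(t−a) contributes A·log|t−a|.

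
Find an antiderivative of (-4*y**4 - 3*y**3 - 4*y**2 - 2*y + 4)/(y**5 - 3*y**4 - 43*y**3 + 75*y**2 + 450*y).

2*log(y)/225 - 272*log(y - 6)/27 + 2981*log(y - 5)/400 + 269*log(y + 3)/432 - 201*log(y + 5)/100 + C

Factor the denominator: y*(y - 6)*(y - 5)*(y + 3)*(y + 5).
Partial-fraction decomposition: -201/(100*(y + 5)) + 269/(432*(y + 3)) + 2981/(400*(y - 5)) - 272/(27*(y - 6)) + 2/(225*y).
Integrate each term: A/(y−a) contributes A·log|y−a|.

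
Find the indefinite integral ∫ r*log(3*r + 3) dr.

Use integration by parts with u = log(3*r + 3), dv = r dr.
Then du = 3/(3*r + 3) dr and v = r**2/2.

r**2*log(3*r + 3)/2 - r**2/4 + r/2 - log(r + 1)/2 + C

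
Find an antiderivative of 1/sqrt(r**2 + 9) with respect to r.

log(r + sqrt(r**2 + 9)) + C

Substitute r = 3·tan(θ), so dr = 3·sec(θ)^2 dθ and the radical becomes sqrt(r**2 + 9) = 3·sec(θ) by the Pythagorean identity.
Integrate the resulting trig expression in θ, then back-substitute tan(θ) = r/3, sec(θ) = sqrt(r**2 + 9)/3 (absorbing any constant into C).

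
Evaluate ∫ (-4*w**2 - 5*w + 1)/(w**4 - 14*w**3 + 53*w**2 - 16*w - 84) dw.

-23*log(w - 7)/4 + 173*log(w - 6)/28 - 5*log(w - 2)/12 - log(w + 1)/84 + C

Factor the denominator: (w - 7)*(w - 6)*(w - 2)*(w + 1).
Partial-fraction decomposition: -1/(84*(w + 1)) - 5/(12*(w - 2)) + 173/(28*(w - 6)) - 23/(4*(w - 7)).
Integrate each term: A/(w−a) contributes A·log|w−a|.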